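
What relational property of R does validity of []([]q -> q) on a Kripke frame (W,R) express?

shift-reflexivity

Suppose □(□q→q) is valid. Take Rxy and set V(q)={w : Ryw}. Then at y, □q holds; since □(□q→q) at x, □q→q at y, so q at y, i.e. Ryy.
The converse is a direct semantic check.
So the correspondent is shift-reflexivity.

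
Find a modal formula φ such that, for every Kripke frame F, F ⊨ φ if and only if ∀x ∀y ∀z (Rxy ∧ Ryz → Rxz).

A defining formula is □p → □□p (the 4 axiom).
Suppose □p→□□p is valid. Take Rxy, Ryz and set V(p)={w : Rxw}. Then □p at x, so □□p at x, so □p at y, so p at z, i.e. Rxz.

□p → □□p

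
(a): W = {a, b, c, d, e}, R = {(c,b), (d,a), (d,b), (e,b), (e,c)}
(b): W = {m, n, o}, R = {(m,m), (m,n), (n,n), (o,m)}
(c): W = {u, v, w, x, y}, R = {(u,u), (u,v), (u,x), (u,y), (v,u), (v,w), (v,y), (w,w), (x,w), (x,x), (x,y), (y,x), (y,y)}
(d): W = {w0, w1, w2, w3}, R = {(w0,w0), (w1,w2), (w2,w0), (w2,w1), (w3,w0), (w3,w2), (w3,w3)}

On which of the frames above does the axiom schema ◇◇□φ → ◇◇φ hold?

This is the axiom for a generalized confluence (Geach) condition; its first-order frame correspondent is ∀x ∀y (xR²y → ∃w (yRw ∧ xR²w)).
(a): fails — eR²b but no w with bRw and eR²w.
(b): condition met.
(c): condition met.
(d): fails — w1R²w1 but no w with w1Rw and w1R²w.
Valid on: (b), (c).

(b), (c)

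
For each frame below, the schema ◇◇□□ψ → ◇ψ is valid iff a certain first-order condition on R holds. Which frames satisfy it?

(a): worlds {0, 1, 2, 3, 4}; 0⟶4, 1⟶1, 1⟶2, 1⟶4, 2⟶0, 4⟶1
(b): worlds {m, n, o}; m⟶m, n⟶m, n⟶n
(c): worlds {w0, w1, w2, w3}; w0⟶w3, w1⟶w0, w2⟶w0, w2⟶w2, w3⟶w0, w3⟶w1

(b)

This is the axiom for a generalized confluence (Geach) condition; its first-order frame correspondent is ∀x ∀y (xR²y → ∃w (yR²w ∧ xRw)).
(a): fails — 2R²4 but no w with 4R²w and 2Rw.
(b): condition met.
(c): fails — w0R²w0 but no w with w0R²w and w0Rw.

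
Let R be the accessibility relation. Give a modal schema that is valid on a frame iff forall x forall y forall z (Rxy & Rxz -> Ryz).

A defining formula is ◇p → □◇p (the 5 axiom).
Suppose ◇p→□◇p is valid. Take Rxy, Rxz and set V(p)={y}. Then ◇p at x, so □◇p at x, so ◇p at z, so some w with Rzw has p; w=y, i.e. Rzy. By symmetry of the argument, Ryz.

◇p → □◇p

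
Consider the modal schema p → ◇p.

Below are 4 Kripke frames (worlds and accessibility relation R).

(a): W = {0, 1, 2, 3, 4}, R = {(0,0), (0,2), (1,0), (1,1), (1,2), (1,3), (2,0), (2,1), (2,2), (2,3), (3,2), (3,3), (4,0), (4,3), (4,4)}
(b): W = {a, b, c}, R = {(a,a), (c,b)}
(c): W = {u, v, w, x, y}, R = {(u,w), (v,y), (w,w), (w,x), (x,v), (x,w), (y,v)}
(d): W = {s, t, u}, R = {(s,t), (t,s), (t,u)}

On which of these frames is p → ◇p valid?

The schema corresponds to reflexivity: ∀x Rxx.
(a): holds.
(b): fails — world b does not see itself.
(c): fails — world u does not see itself.
(d): fails — world s does not see itself.

(a)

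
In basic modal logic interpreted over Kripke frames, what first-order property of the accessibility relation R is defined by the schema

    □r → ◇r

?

This is the D axiom.
Its frame correspondent is seriality — ∀x ∃y Rxy.

Seriality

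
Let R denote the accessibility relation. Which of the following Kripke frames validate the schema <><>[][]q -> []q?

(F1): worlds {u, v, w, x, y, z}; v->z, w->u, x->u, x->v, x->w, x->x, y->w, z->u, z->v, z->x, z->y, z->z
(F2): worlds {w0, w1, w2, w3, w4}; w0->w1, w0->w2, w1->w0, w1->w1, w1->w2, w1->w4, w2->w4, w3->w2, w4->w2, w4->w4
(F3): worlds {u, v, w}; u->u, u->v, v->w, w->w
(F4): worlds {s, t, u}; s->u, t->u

Frame correspondent (Sahlqvist): forall x forall y forall z ((x R^2 y & xRz) -> exists w (y R^2 w & z = w)) — i.e. a generalized confluence (Geach) condition.
(F1): fails — vR²u, vRz but no t with uR²t and z=t.
(F2): fails — w0R²w2, w0Rw1 but no w with w2R²w and w1=w.
(F3): fails — uR²v, uRu but no t with vR²t and u=t.
(F4): condition met.
Valid on: (F4).

(F4)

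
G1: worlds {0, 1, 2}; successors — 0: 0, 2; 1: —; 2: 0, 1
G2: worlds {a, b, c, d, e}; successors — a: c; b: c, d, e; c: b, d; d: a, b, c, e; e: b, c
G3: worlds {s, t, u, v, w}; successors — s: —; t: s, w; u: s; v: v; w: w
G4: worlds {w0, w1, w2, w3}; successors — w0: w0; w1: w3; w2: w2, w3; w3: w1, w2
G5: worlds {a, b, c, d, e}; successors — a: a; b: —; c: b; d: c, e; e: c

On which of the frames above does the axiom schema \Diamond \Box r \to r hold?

This is the axiom for symmetry; its first-order frame correspondent is \forall x \forall y (Rxy \to Ryx).
G1: fails — R21 but not R12.
G2: fails — Rde but not Red.
G3: fails — Rus but not Rsu.
G4: condition met.
G5: fails — Rdc but not Rcd.
Valid on: G4.

G4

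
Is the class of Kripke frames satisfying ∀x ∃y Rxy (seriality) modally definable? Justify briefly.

Definable; □p → ◇p defines it

The condition is seriality. A defining modal formula is □p → ◇p.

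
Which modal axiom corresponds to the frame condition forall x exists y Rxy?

This is seriality; the standard corresponding axiom is D: □r → ◇r.
Suppose □r→◇r is valid. At any x set V(r)=W. Then □r at x, so ◇r at x, so x has a successor.

□r → ◇r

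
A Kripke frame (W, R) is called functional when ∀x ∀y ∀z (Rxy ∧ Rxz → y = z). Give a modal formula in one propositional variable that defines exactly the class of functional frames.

A defining formula is ◇r → □r (the CD axiom).
Suppose ◇r→□r is valid. Take Rxy, Rxz and set V(r)={y}. Then ◇r at x, so □r at x, so r at z, i.e. z=y.

◇r → □r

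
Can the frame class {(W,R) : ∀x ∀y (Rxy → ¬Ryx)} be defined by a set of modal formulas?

Not definable by any modal formula

Modal frame validity is preserved under surjective bounded morphisms.
The 3-cycle (worlds 0,1,2 with 0→1→2→0) is asymmetric. Mapping every world to a single reflexive point • is a surjective bounded morphism, and the reflexive point is not asymmetric (R•• but asymmetry requires ¬R••).
So the class is not modally definable.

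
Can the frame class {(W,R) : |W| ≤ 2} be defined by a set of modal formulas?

Modal frame validity is preserved under disjoint unions.
Any modal formula valid on each of 3 disjoint one-world frames is valid on their disjoint union (validity is preserved under disjoint unions). Each one-world frame has |W|=1≤2, but the union has |W|=3.
Hence having at most 2 worlds is not modally definable.

Not definable by any modal formula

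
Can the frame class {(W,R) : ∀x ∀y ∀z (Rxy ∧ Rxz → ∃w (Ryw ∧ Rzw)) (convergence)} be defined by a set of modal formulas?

Yes — defined by ◇□q → □◇q

The condition is convergence. A defining modal formula is ◇□q → □◇q.
Suppose ◇□q→□◇q is valid. Take Rxy, Rxz and set V(q)={w : Ryw}. Then □q at y so ◇□q at x, so □◇q at x, so ◇q at z, giving w with Rzw and Ryw.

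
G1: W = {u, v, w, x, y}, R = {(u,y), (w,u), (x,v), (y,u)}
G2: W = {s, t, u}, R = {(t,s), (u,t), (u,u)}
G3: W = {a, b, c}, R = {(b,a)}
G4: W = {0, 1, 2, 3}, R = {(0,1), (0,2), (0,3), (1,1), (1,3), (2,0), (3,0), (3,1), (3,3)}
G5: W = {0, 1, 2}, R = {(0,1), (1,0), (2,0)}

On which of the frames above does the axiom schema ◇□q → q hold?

none

This is the axiom for symmetry; its first-order frame correspondent is ∀x ∀y (Rxy → Ryx).
G1: fails — Rwu but not Ruw.
G2: fails — Rts but not Rst.
G3: fails — Rba but not Rab.
G4: fails — R01 but not R10.
G5: fails — R20 but not R02.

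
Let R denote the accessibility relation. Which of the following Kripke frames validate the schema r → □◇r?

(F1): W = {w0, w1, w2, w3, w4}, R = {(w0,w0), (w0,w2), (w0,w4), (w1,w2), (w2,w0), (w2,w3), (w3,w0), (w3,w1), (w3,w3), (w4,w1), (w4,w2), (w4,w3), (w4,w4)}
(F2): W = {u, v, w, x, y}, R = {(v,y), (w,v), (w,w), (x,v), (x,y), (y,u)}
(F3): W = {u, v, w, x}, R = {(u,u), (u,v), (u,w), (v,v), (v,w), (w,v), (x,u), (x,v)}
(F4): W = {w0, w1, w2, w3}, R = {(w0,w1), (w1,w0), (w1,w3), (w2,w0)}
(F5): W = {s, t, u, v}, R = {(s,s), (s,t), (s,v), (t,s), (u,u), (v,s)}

This is the axiom for symmetry; its first-order frame correspondent is ∀x ∀y (Rxy → Ryx).
(F1): fails — Rw1w2 but not Rw2w1.
(F2): fails — Rvy but not Ryv.
(F3): fails — Ruv but not Rvu.
(F4): fails — Rw1w3 but not Rw3w1.
(F5): holds.
Valid on: (F5).

(F5)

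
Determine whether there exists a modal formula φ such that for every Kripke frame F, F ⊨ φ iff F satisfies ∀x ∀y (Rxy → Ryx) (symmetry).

Yes, by r → □◇r

Yes: it is symmetry, defined by the B schema r → □◇r.
Suppose r→□◇r is valid. Take Rxy and set V(r)={x}. Then r at x, so □◇r at x, so ◇r at y, so some z with Ryz has r; z=x, i.e. Ryx.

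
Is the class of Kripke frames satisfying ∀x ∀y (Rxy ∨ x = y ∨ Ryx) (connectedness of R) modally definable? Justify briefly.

No — not modally definable

If a class were modally definable it would be closed under disjoint unions (Goldblatt–Thomason).
Take 3 disjoint single-world reflexive frames: each is trivially connected, but their disjoint union has 3 worlds with no edge between distinct components, so it is not connected.
Hence connectedness of R is not modally definable.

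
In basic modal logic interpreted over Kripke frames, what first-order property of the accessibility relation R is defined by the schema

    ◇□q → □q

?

This is frame-equivalent to ◇q → □◇q (substitute ¬q for q and contrapose).
Suppose ◇q→□◇q is valid. Take Rxy, Rxz and set V(q)={y}. Then ◇q at x, so □◇q at x, so ◇q at z, so some w with Rzw has q; w=y, i.e. Rzy. By symmetry of the argument, Ryz.

the Euclidean property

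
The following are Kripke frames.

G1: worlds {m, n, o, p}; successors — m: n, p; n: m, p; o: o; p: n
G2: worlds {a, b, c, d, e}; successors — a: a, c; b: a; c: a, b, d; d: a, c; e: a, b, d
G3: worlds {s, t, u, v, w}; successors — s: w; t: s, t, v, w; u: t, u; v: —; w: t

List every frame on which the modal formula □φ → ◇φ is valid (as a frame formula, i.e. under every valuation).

G1, G2

Frame correspondent (Sahlqvist): ∀x ∃y Rxy — i.e. seriality.
G1: ✓.
G2: ✓.
G3: fails — world v has no successor.
Valid on: G1, G2.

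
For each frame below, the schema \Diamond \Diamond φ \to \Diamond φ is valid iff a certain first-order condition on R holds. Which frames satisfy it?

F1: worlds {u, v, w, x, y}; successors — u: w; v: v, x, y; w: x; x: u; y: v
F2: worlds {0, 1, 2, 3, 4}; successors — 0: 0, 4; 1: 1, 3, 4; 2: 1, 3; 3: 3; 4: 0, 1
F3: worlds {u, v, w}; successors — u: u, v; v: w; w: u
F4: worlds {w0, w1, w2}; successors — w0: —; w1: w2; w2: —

F4

Frame correspondent (Sahlqvist): \forall x \forall y \forall z (Rxy \wedge Ryz \to Rxz) — i.e. transitivity.
F1: fails — Ruw and Rwx but not Rux.
F2: fails — R04 and R41 but not R01.
F3: fails — Ruv and Rvw but not Ruw.
F4: satisfies the condition.
Valid on: F4.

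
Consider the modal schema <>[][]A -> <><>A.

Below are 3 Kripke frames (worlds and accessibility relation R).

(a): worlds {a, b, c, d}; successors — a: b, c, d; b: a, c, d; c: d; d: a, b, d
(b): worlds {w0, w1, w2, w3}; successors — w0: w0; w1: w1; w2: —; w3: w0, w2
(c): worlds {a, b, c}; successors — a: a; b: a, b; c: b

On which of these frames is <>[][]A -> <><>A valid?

(a), (c)

Frame correspondent (Sahlqvist): forall x forall y (xRy -> exists w (y R^2 w & x R^2 w)) — i.e. a generalized confluence (Geach) condition.
(a): holds.
(b): fails — w3Rw2 but no w with w2R²w and w3R²w.
(c): holds.
Valid on: (a), (c).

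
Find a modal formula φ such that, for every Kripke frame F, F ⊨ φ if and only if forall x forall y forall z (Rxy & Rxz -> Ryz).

◇q → □◇q

The condition is the Euclidean property. The 5 schema ◇q → □◇q defines it.
Suppose ◇q→□◇q is valid. Take Rxy, Rxz and set V(q)={y}. Then ◇q at x, so □◇q at x, so ◇q at z, so some w with Rzw has q; w=y, i.e. Rzy. By symmetry of the argument, Ryz.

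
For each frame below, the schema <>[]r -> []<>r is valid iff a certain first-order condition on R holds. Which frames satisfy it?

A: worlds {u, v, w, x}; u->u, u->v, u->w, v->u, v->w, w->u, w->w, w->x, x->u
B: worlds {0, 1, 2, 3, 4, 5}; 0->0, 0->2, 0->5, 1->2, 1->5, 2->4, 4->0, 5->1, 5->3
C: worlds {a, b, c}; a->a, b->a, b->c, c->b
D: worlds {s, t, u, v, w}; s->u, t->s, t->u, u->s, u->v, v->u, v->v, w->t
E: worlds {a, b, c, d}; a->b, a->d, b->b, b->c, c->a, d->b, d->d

A

Frame correspondent (Sahlqvist): forall x forall y forall z (Rxy & Rxz -> exists w (Ryw & Rzw)) — i.e. convergence.
A: holds.
B: fails — R00 and R02 but 0 and 2 have no common successor.
C: fails — Rba and Rbc but a and c have no common successor.
D: fails — Rts and Rtu but s and u have no common successor.
E: fails — Rbc and Rbb but c and b have no common successor.
Valid on: A.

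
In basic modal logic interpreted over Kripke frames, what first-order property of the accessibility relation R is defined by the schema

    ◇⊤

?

seriality: ∀x ∃y Rxy

This schema is equivalent to the D axiom □r → ◇r.
Its frame correspondent is seriality — ∀x ∃y Rxy.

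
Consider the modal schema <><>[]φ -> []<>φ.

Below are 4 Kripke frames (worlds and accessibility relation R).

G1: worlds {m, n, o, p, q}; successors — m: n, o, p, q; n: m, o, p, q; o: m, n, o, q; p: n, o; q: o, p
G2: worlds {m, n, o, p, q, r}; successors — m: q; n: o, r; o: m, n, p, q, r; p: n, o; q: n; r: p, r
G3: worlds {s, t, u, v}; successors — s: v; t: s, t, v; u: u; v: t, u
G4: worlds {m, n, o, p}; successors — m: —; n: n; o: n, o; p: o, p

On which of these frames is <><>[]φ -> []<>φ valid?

G1

This is the axiom for a generalized confluence (Geach) condition; its first-order frame correspondent is forall x forall y forall z ((x R^2 y & xRz) -> exists w (yRw & zRw)).
G1: holds.
G2: fails — mR²n, mRq but no w with nRw and qRw.
G3: fails — tR²s, tRv but no w with sRw and vRw.
G4: fails — pR²n, pRp but no w with nRw and pRw.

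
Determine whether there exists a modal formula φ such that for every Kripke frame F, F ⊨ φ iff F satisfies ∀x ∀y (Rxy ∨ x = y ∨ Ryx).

Modal frame validity is preserved under disjoint unions.
Take 2 disjoint single-world reflexive frames: each is trivially connected, but their disjoint union has 2 worlds with no edge between distinct components, so it is not connected.
So no modal formula (or set of formulas) defines exactly the connected frames.

Not modally definable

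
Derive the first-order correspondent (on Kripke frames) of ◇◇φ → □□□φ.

∀x ∀y ∀z ((xR²y ∧ xR³z) → ∃w (y = w ∧ z = w))

This is a Sahlqvist (Geach-type) schema ◇^2□^0φ → □^3◇^0φ.
Minimal-valuation argument: fix x; take any y with xR^2y and any z with xR^3z. Set V(φ) to the set of worlds R-reachable from y in exactly 0 steps. Then □^0φ holds at y, so the antecedent holds at x; validity forces ◇^0φ at z, giving a w with zR^0w and yR^0w.
First-order correspondent: ∀x ∀y ∀z ((xR²y ∧ xR³z) → ∃w (y = w ∧ z = w)).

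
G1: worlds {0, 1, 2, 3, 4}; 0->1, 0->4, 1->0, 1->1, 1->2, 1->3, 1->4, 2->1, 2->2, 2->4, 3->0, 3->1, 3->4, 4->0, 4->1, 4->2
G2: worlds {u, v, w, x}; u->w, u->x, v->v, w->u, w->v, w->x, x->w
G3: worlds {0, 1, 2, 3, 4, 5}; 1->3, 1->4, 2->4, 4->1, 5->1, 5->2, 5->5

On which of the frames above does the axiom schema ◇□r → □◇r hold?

G1

Frame correspondent (Sahlqvist): ∀x ∀y ∀z (Rxy ∧ Rxz → ∃w (Ryw ∧ Rzw)) — i.e. convergence.
G1: satisfies the condition.
G2: fails — Ruw and Rux but w and x have no common successor.
G3: fails — R14 and R13 but 4 and 3 have no common successor.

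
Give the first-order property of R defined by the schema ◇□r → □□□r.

This is a Sahlqvist (Geach-type) schema ◇^1□^1r → □^3◇^0r.
Minimal-valuation argument: fix x; take any y with xR^1y and any z with xR^3z. Set V(r) to the set of worlds R-reachable from y in exactly 1 step. Then □^1r holds at y, so the antecedent holds at x; validity forces ◇^0r at z, giving a w with zR^0w and yR^1w.
First-order correspondent: ∀x ∀y ∀z ((xRy ∧ xR³z) → ∃w (yRw ∧ z = w)).

∀x ∀y ∀z ((xRy ∧ xR³z) → ∃w (yRw ∧ z = w))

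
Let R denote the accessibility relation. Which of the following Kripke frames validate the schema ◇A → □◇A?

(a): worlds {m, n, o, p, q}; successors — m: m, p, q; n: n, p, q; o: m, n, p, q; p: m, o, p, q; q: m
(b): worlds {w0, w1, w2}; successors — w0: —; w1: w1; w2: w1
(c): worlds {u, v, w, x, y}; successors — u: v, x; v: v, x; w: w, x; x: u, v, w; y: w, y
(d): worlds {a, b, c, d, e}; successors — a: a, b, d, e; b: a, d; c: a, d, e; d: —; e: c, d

Frame correspondent (Sahlqvist): ∀x ∀y ∀z (Rxy ∧ Rxz → Ryz) — i.e. the Euclidean property.
(a): fails — Rmq and Rmq but not Rqq.
(b): holds.
(c): fails — Rux and Rux but not Rxx.
(d): fails — Rab and Rab but not Rbb.

(b)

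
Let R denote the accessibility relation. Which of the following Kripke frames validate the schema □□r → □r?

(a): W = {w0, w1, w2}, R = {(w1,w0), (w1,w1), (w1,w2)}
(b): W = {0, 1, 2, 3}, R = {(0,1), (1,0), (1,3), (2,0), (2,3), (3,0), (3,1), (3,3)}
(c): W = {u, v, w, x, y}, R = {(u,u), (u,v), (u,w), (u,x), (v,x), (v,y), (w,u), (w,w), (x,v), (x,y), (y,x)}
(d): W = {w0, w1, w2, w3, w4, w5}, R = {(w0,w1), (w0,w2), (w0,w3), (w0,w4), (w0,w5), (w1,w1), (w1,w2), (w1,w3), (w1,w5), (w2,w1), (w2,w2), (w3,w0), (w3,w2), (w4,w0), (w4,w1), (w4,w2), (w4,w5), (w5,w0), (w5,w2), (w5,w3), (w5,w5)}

The schema corresponds to density: ∀x ∀y (Rxy → ∃z (Rxz ∧ Rzy)).
(a): satisfies the condition.
(b): fails — R01 but no z with R0z and Rz1.
(c): fails — Ryx but no z with Ryz and Rzx.
(d): fails — Rw0w4 but no z with Rw0z and Rzw4.
Valid on: (a).

(a)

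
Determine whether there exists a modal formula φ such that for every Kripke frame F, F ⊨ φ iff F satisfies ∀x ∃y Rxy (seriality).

The condition is seriality. A defining modal formula is □p → ◇p.
Suppose □p→◇p is valid. At any x set V(p)=W. Then □p at x, so ◇p at x, so x has a successor.

Yes — defined by □p → ◇p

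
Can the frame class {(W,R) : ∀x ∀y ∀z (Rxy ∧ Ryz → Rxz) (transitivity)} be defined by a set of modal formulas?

Yes: it is transitivity, defined by the 4 schema □q → □□q.
Suppose □q→□□q is valid. Take Rxy, Ryz and set V(q)={w : Rxw}. Then □q at x, so □□q at x, so □q at y, so q at z, i.e. Rxz.

Yes, by □q → □□q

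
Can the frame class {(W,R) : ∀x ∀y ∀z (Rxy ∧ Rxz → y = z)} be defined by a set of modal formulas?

Definable; ◇r → □r defines it

Yes: it is partial functionality, defined by the CD schema ◇r → □r.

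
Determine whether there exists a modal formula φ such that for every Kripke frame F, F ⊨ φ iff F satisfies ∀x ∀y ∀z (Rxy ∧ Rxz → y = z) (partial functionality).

The condition is partial functionality. A defining modal formula is ◇r → □r.

Yes, by ◇r → □r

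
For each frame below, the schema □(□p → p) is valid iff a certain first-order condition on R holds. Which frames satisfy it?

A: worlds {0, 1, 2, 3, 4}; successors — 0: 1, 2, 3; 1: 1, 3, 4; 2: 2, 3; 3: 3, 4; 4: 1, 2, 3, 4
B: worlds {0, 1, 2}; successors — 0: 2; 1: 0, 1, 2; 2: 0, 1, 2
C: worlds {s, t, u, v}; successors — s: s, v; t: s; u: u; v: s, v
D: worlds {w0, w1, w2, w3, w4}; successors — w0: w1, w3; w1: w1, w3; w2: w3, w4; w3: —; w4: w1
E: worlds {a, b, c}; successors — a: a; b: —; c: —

The schema corresponds to shift-reflexivity: ∀x ∀y (Rxy → Ryy).
A: condition met.
B: fails — R10 but not R00.
C: condition met.
D: fails — Rw2w4 but not Rw4w4.
E: condition met.
Valid on: A, C, E.

A, C, E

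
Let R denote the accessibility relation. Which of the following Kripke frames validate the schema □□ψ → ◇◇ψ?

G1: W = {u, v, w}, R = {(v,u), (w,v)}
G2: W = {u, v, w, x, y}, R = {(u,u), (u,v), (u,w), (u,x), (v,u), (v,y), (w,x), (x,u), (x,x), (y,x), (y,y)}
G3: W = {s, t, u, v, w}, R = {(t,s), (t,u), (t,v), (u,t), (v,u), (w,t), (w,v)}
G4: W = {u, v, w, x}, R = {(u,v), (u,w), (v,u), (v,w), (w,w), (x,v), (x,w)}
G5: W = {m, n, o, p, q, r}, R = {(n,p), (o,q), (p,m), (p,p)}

G2, G4

The schema corresponds to a generalized confluence (Geach) condition: ∀x ∃w (xR²w ∧ xR²w).
G1: fails — at u but no t with uR²t and uR²t.
G2: condition met.
G3: fails — at s but no w* with sR²w* and sR²w*.
G4: condition met.
G5: fails — at m but no w with mR²w and mR²w.
Valid on: G2, G4.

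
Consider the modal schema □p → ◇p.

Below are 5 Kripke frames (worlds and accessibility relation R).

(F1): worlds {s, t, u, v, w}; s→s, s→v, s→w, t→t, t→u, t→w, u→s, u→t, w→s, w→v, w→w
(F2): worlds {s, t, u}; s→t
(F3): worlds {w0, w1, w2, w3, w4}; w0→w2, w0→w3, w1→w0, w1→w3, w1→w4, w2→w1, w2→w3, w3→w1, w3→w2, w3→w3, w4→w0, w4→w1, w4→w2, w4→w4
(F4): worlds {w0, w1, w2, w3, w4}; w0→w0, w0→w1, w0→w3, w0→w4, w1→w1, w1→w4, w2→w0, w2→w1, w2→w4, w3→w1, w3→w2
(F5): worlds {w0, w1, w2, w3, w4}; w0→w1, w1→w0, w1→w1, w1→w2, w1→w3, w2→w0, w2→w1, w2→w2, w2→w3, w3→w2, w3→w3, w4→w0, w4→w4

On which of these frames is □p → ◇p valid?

Frame correspondent (Sahlqvist): ∀x ∃y Rxy — i.e. seriality.
(F1): fails — world v has no successor.
(F2): fails — world t has no successor.
(F3): satisfies the condition.
(F4): fails — world w4 has no successor.
(F5): satisfies the condition.
Valid on: (F3), (F5).

(F3), (F5)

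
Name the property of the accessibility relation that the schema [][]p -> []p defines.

density

Suppose □□p→□p is valid. Take Rxy and set V(p)={w : xR²w}. Then □□p at x, so □p at x, so p at y, i.e. ∃z(Rxz∧Rzy).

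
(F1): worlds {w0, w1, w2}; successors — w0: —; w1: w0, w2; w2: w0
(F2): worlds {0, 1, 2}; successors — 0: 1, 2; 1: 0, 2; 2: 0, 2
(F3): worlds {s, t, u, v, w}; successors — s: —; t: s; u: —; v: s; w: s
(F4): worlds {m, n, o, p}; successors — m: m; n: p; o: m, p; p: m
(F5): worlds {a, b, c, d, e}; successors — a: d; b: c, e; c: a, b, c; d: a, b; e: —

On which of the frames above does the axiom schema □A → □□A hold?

Frame correspondent (Sahlqvist): ∀x ∀y ∀z (Rxy ∧ Ryz → Rxz) — i.e. transitivity.
(F1): ✓.
(F2): fails — R10 and R01 but not R11.
(F3): ✓.
(F4): fails — Rnp and Rpm but not Rnm.
(F5): fails — Rbc and Rcb but not Rbb.
Valid on: (F1), (F3).

(F1), (F3)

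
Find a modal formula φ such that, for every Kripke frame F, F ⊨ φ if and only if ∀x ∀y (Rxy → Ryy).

□(□r → r)

A defining formula is □(□r → r) (the T□ axiom).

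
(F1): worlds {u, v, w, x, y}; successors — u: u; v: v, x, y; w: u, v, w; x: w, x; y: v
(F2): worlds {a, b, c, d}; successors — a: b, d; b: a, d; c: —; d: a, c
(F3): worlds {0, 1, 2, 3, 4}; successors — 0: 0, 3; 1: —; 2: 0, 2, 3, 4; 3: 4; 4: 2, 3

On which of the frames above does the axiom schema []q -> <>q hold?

(F1)

This is the axiom for seriality; its first-order frame correspondent is forall x exists y Rxy.
(F1): satisfies the condition.
(F2): fails — world c has no successor.
(F3): fails — world 1 has no successor.
Valid on: (F1).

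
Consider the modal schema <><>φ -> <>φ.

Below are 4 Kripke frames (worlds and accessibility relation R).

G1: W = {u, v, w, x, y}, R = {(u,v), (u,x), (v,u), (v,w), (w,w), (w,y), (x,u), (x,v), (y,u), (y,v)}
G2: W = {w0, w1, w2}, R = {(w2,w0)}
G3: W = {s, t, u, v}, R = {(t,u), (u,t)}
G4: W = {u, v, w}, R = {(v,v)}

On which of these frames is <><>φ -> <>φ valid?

G2, G4

The schema corresponds to transitivity: forall x forall y forall z (Rxy & Ryz -> Rxz).
G1: fails — Ruv and Rvw but not Ruw.
G2: ✓.
G3: fails — Rtu and Rut but not Rtt.
G4: ✓.
Valid on: G2, G4.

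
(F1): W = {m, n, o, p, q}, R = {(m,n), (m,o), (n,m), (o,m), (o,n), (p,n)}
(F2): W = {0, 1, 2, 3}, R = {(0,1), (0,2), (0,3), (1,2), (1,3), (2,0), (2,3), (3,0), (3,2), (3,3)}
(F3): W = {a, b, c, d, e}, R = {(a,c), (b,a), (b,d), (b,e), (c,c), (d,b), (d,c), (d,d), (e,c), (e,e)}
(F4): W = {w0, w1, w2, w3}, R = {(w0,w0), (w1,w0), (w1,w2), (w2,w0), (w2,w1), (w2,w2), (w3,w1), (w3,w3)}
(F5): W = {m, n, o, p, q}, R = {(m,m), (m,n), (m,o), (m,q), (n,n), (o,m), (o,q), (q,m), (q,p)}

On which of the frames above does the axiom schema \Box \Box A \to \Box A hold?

The schema corresponds to density: \forall x \forall y (Rxy \to \exists z (Rxz \wedge Rzy)).
(F1): fails — Rpn but no z with Rpz and Rzn.
(F2): fails — R01 but no z with R0z and Rz1.
(F3): fails — Rba but no z with Rbz and Rza.
(F4): satisfies the condition.
(F5): fails — Rqp but no z with Rqz and Rzp.
Valid on: (F4).

(F4)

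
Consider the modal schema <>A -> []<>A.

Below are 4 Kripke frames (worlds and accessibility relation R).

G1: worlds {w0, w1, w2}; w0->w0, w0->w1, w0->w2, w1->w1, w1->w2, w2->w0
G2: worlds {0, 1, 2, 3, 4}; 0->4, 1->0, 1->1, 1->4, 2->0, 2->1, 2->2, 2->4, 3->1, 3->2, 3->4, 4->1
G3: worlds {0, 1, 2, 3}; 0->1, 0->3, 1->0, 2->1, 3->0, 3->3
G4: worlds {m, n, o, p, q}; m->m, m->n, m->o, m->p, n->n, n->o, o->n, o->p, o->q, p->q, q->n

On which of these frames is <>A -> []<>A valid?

none

This is the axiom for the Euclidean property; its first-order frame correspondent is forall x forall y forall z (Rxy & Rxz -> Ryz).
G1: fails — Rw0w1 and Rw0w0 but not Rw1w0.
G2: fails — R04 and R04 but not R44.
G3: fails — R01 and R01 but not R11.
G4: fails — Rmo and Rmo but not Roo.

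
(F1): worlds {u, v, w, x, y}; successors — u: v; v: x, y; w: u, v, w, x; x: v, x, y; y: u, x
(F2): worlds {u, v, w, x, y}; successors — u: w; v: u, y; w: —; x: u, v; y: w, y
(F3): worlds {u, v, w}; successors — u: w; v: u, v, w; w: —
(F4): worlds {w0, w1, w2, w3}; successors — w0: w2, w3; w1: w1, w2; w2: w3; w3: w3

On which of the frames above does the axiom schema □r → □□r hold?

The schema corresponds to transitivity: ∀x ∀y ∀z (Rxy ∧ Ryz → Rxz).
(F1): fails — Ruv and Rvx but not Rux.
(F2): fails — Rvu and Ruw but not Rvw.
(F3): condition met.
(F4): fails — Rw1w2 and Rw2w3 but not Rw1w3.

(F3)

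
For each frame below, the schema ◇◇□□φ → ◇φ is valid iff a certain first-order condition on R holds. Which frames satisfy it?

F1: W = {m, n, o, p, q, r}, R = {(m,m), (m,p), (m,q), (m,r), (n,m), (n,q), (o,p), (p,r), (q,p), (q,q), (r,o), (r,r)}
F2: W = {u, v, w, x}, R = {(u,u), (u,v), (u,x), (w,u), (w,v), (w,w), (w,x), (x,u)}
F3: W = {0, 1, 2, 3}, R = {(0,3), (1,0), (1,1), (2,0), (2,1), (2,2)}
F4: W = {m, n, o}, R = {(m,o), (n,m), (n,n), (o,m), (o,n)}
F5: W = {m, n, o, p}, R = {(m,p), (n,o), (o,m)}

This is the axiom for a generalized confluence (Geach) condition; its first-order frame correspondent is ∀x ∀y (xR²y → ∃w (yR²w ∧ xRw)).
F1: fails — nR²p but no w with pR²w and nRw.
F2: fails — uR²v but no t with vR²t and uRt.
F3: fails — 1R²0 but no w with 0R²w and 1Rw.
F4: fails — mR²m but no w with mR²w and mRw.
F5: fails — nR²m but no w with mR²w and nRw.

none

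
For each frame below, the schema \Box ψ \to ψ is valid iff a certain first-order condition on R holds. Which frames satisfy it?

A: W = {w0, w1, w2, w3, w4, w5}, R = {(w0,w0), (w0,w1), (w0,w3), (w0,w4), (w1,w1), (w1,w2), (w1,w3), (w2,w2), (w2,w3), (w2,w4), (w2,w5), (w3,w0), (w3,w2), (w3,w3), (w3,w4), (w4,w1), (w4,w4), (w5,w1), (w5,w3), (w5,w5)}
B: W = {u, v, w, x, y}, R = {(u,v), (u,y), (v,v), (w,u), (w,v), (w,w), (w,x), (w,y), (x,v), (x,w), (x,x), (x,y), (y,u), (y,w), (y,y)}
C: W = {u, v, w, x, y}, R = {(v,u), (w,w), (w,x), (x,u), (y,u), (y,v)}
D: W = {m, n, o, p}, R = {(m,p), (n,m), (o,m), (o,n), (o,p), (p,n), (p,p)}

Frame correspondent (Sahlqvist): \forall x Rxx — i.e. reflexivity.
A: condition met.
B: fails — world u does not see itself.
C: fails — world u does not see itself.
D: fails — world m does not see itself.
Valid on: A.

A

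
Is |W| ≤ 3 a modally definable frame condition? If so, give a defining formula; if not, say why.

Any modally definable frame class is closed under disjoint unions.
Any modal formula valid on each of 4 disjoint one-world frames is valid on their disjoint union (validity is preserved under disjoint unions). Each one-world frame has |W|=1≤3, but the union has |W|=4.
So no modal formula (or set of formulas) defines exactly the |W|≤3 frames.

Not definable by any modal formula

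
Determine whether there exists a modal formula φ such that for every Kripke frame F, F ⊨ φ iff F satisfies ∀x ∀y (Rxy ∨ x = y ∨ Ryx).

Any modally definable frame class is closed under disjoint unions.
Take 4 disjoint single-world reflexive frames: each is trivially connected, but their disjoint union has 4 worlds with no edge between distinct components, so it is not connected.
Hence connectedness of R is not modally definable.

No — not modally definable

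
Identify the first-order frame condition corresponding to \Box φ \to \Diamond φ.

seriality

Suppose □φ→◇φ is valid. At any x set V(φ)=W. Then □φ at x, so ◇φ at x, so x has a successor.
The converse is a direct semantic check.
So the correspondent is seriality.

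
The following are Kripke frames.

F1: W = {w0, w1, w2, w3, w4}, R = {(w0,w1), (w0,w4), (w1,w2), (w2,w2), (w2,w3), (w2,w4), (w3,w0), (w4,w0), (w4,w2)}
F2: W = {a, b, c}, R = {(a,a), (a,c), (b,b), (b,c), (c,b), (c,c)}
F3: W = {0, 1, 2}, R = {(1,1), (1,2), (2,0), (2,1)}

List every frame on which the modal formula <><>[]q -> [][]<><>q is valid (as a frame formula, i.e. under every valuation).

Frame correspondent (Sahlqvist): forall x forall y forall z ((x R^2 y & x R^2 z) -> exists w (yRw & z R^2 w)) — i.e. a generalized confluence (Geach) condition.
F1: fails — w0R²w0, w0R²w0 but no w with w0Rw and w0R²w.
F2: satisfies the condition.
F3: fails — 1R²0, 1R²0 but no w with 0Rw and 0R²w.
Valid on: F2.

F2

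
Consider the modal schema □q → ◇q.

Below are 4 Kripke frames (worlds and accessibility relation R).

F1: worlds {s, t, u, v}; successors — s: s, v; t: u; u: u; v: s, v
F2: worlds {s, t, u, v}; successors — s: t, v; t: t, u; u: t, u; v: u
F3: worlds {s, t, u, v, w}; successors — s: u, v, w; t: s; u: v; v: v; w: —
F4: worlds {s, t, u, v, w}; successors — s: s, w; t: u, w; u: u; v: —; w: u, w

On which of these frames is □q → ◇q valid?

Frame correspondent (Sahlqvist): ∀x ∃y Rxy — i.e. seriality.
F1: ✓.
F2: ✓.
F3: fails — world w has no successor.
F4: fails — world v has no successor.
Valid on: F1, F2.

F1, F2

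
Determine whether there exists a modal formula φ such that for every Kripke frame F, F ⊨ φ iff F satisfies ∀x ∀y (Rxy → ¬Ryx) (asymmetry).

Any modally definable frame class is closed under surjective bounded morphisms.
The 5-cycle (worlds a,b,c,d,e with a→b→c→d→e→a) is asymmetric. Mapping every world to a single reflexive point • is a surjective bounded morphism, and the reflexive point is not asymmetric (R•• but asymmetry requires ¬R••).
Hence asymmetry is not modally definable.

No — not modally definable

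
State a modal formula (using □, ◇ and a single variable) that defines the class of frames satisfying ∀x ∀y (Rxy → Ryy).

A defining formula is □(□r → r) (the T□ axiom).

□(□r → r)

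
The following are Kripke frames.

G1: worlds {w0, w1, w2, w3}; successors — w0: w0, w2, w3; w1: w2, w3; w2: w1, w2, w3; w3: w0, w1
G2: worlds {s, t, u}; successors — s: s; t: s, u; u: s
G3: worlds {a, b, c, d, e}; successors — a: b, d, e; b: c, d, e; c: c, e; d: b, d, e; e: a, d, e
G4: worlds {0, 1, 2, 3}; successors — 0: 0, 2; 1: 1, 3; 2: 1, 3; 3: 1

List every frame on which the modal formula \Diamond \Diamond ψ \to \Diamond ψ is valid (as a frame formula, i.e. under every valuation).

G2

Frame correspondent (Sahlqvist): \forall x \forall y \forall z (Rxy \wedge Ryz \to Rxz) — i.e. transitivity.
G1: fails — Rw1w2 and Rw2w1 but not Rw1w1.
G2: holds.
G3: fails — Rea and Rab but not Reb.
G4: fails — R02 and R23 but not R03.
Valid on: G2.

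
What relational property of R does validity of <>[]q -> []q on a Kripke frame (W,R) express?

Equivalently (dual form): ◇q → □◇q.
Suppose ◇q→□◇q is valid. Take Rxy, Rxz and set V(q)={y}. Then ◇q at x, so □◇q at x, so ◇q at z, so some w with Rzw has q; w=y, i.e. Rzy. By symmetry of the argument, Ryz.
Conversely, any frame satisfying forall x forall y forall z (Rxy & Rxz -> Ryz) validates the schema.
So the correspondent is the Euclidean property.

the Euclidean property: forall x forall y forall z (Rxy & Rxz -> Ryz)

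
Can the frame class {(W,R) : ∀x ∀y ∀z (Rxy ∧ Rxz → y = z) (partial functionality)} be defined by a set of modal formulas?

Yes: it is partial functionality, defined by the CD schema ◇r → □r.
Suppose ◇r→□r is valid. Take Rxy, Rxz and set V(r)={y}. Then ◇r at x, so □r at x, so r at z, i.e. z=y.

Yes — defined by ◇r → □r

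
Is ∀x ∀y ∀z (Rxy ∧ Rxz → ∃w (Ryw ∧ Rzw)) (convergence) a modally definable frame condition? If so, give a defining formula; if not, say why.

Yes, by ◇□q → □◇q

Yes: it is convergence, defined by the .2 schema ◇□q → □◇q.
Suppose ◇□q→□◇q is valid. Take Rxy, Rxz and set V(q)={w : Ryw}. Then □q at y so ◇□q at x, so □◇q at x, so ◇q at z, giving w with Rzw and Ryw.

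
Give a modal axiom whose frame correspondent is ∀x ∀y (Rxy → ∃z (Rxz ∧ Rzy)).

□□q → □q

The condition is density. The C4 schema □□q → □q defines it.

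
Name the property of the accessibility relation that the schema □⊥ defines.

This schema is the Ver axiom.
Its frame correspondent is emptiness of R — ∀x ∀y ¬Rxy.

emptiness of R: ∀x ∀y ¬Rxy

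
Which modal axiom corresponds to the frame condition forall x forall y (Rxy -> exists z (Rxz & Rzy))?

This is density; the standard corresponding axiom is C4: □□r → □r.
Suppose □□r→□r is valid. Take Rxy and set V(r)={w : xR²w}. Then □□r at x, so □r at x, so r at y, i.e. ∃z(Rxz∧Rzy).

□□r → □r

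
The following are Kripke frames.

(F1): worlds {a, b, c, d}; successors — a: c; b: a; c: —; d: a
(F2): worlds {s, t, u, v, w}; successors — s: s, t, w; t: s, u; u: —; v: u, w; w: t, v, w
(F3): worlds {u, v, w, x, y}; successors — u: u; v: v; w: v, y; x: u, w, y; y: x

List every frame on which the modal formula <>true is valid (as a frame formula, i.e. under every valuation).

This is the axiom for seriality; its first-order frame correspondent is forall x exists y Rxy.
(F1): fails — world c has no successor.
(F2): fails — world u has no successor.
(F3): satisfies the condition.

(F3)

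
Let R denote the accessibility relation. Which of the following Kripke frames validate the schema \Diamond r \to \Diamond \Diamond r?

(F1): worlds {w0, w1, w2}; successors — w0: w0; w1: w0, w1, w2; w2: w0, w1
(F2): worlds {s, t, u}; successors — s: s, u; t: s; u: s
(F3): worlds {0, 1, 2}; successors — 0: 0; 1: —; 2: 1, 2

This is the axiom for a generalized confluence (Geach) condition; its first-order frame correspondent is \forall x \forall y (xRy \to \exists w (y = w \wedge x R^2 w)).
(F1): condition met.
(F2): condition met.
(F3): condition met.
Valid on: (F1), (F2), (F3).

(F1), (F2), (F3)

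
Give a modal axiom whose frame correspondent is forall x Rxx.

□r → r

This is reflexivity; the standard corresponding axiom is T: □r → r.
Suppose □r→r is valid. At any x set V(r)={w : Rxw}. Then □r holds at x, so r holds at x, i.e. Rxx.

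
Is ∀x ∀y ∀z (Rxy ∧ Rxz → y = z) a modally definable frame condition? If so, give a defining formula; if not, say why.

This is a Sahlqvist condition; the CD axiom ◇p → □p defines it.
Suppose ◇p→□p is valid. Take Rxy, Rxz and set V(p)={y}. Then ◇p at x, so □p at x, so p at z, i.e. z=y.

Definable; ◇p → □p defines it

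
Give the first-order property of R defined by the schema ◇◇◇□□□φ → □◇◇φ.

∀x ∀y ∀z ((xR³y ∧ xRz) → ∃w (yR³w ∧ zR²w))

This is a Sahlqvist (Geach-type) schema ◇^3□^3φ → □^1◇^2φ.
Minimal-valuation argument: fix x; take any y with xR^3y and any z with xR^1z. Set V(φ) to the set of worlds R-reachable from y in exactly 3 steps. Then □^3φ holds at y, so the antecedent holds at x; validity forces ◇^2φ at z, giving a w with zR^2w and yR^3w.
First-order correspondent: ∀x ∀y ∀z ((xR³y ∧ xRz) → ∃w (yR³w ∧ zR²w)).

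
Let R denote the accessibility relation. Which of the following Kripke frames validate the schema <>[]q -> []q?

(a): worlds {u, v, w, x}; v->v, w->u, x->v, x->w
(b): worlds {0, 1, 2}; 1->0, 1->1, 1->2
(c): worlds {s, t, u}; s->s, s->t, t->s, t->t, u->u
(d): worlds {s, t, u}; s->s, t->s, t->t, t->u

(c)

This is the axiom for the Euclidean property; its first-order frame correspondent is forall x forall y forall z (Rxy & Rxz -> Ryz).
(a): fails — Rwu and Rwu but not Ruu.
(b): fails — R12 and R12 but not R22.
(c): ✓.
(d): fails — Rts and Rtt but not Rst.
Valid on: (c).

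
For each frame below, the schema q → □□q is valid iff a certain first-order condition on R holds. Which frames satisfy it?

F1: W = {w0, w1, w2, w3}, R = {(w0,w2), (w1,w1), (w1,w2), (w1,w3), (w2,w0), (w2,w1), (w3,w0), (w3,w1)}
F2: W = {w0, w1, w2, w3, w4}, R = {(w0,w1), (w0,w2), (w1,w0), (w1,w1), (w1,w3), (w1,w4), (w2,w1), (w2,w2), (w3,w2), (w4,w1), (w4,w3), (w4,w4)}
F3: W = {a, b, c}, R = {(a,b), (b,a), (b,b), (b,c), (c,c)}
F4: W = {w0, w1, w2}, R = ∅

F4

The schema corresponds to a generalized confluence (Geach) condition: ∀x ∀z (xR²z → ∃w (x = w ∧ z = w)).
F1: fails — w0R²w1 but w0 ≠ w1.
F2: fails — w0R²w1 but w0 ≠ w1.
F3: fails — aR²b but a ≠ b.
F4: holds.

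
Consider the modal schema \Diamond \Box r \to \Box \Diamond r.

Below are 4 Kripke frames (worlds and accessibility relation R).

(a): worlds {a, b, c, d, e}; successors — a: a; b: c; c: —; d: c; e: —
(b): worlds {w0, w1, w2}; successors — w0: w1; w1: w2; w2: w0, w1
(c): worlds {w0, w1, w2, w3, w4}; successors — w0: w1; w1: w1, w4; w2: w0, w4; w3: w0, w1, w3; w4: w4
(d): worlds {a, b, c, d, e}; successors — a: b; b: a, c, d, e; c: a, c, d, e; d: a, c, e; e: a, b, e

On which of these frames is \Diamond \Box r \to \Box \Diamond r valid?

This is the axiom for convergence; its first-order frame correspondent is \forall x \forall y \forall z (Rxy \wedge Rxz \to \exists w (Ryw \wedge Rzw)).
(a): fails — Rbc and Rbc but c and c have no common successor.
(b): fails — Rw2w0 and Rw2w1 but w0 and w1 have no common successor.
(c): fails — Rw2w4 and Rw2w0 but w4 and w0 have no common successor.
(d): fails — Rbc and Rba but c and a have no common successor.

none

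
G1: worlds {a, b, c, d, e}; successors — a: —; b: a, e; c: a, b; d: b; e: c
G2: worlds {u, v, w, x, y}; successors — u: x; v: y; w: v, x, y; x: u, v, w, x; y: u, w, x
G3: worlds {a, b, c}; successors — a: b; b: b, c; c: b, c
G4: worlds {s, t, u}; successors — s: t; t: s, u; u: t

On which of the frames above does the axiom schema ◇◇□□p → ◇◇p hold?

G2, G3, G4

Frame correspondent (Sahlqvist): ∀x ∀y (xR²y → ∃w (yR²w ∧ xR²w)) — i.e. a generalized confluence (Geach) condition.
G1: fails — bR²c but no w with cR²w and bR²w.
G2: ✓.
G3: ✓.
G4: ✓.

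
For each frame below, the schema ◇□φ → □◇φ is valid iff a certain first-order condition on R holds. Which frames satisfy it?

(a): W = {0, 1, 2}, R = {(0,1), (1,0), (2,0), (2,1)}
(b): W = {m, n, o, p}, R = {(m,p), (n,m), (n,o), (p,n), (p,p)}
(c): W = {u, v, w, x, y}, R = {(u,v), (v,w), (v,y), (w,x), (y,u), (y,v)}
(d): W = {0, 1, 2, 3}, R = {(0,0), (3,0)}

The schema corresponds to convergence: ∀x ∀y ∀z (Rxy ∧ Rxz → ∃w (Ryw ∧ Rzw)).
(a): fails — R20 and R21 but 0 and 1 have no common successor.
(b): fails — Rno and Rno but o and o have no common successor.
(c): fails — Rvw and Rvy but w and y have no common successor.
(d): ✓.
Valid on: (d).

(d)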